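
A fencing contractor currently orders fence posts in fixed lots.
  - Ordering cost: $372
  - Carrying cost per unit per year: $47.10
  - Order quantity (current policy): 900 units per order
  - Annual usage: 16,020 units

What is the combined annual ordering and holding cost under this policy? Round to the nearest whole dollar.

$27,817

Orders/yr = 16,020/900 = 17.800; ordering cost = 17.800 × $372 = $6,621.60
Average inventory = 900/2 = 450; holding cost = 450 × $47.1 = $21,195.00
Total = $6,621.60 + $21,195.00 = $27,816.60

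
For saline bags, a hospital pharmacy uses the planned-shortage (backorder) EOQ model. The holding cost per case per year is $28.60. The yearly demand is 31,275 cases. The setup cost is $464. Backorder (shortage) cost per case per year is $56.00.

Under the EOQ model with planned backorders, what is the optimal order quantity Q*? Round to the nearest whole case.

Basic EOQ = √(2·31,275·464/28.6) = 1,007.371
Backorder adjustment √((H+b)/b) = √((28.6+56)/56) = 1.2291
Q* = 1,007.371 × 1.2291 ≈ 1,238.17

1,238 cases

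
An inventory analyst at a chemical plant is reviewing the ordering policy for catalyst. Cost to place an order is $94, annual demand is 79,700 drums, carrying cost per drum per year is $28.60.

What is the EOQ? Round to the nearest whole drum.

Optimal lot size Q* = (2 × 79,700 × $94 / $28.6)^½ ≈ 723.81

724 drums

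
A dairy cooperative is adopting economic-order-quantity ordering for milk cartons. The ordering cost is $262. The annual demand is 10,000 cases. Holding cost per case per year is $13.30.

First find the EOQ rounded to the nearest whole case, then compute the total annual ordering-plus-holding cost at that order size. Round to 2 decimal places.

EOQ = √(2DS/H) = √(2 × 10,000 × 262 / 13.3)
    = √(393,984.96) ≈ 627.68 → Q = 628 cases
Ordering: D/Q × S = 10,000/628 × $262 = $4,171.97
Holding:  Q/2 × H = 628/2 × $13.3 = $4,176.20
Total = $4,171.97 + $4,176.20 = $8,348.17

$8,348.17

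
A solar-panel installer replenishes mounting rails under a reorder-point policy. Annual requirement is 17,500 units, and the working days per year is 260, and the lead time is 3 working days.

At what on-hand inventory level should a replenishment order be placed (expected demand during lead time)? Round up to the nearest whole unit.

Daily demand d = 17,500 / 260 = 67.308 units/day
Demand during lead time = 67.308 × 3 = 201.92
Reorder point = 201.92 → round up

202 units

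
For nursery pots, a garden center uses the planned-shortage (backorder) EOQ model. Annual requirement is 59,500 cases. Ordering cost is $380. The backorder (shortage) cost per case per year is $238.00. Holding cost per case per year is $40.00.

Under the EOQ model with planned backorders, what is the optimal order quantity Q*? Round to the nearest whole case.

1,149 cases

Q* = √(2DS/H) · √((H + b)/b)
   = √(2 × 59,500 × 380 / 40) · √((40 + 238) / 238)
   = 1,063.250 × 1.0808 ≈ 1,149.13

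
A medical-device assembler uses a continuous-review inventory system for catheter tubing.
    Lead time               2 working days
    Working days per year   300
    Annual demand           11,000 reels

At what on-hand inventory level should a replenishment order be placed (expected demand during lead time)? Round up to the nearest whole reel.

74 reels

Daily demand d = 11,000 / 300 = 36.667 reels/day
Demand during lead time = 36.667 × 2 = 73.33
Reorder point = 73.33 → round up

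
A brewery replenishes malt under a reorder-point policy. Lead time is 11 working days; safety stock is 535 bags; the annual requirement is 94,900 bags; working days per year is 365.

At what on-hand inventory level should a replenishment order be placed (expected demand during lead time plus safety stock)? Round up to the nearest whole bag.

Daily demand d = 94,900 / 365 = 260.000 bags/day
Demand during lead time = 260.000 × 11 = 2,860.00
Reorder point = 2,860.00 + 535 = 3,395.00 → round up

3,395 bags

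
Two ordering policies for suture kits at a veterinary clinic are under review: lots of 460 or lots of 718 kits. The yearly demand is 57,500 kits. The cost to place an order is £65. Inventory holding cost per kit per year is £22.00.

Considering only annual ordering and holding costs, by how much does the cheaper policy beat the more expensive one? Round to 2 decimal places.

£81.57

Annual cost at Q: ordering D·S/Q plus holding Q·H/2.
TC(460) = (57,500/460)×65 + (460/2)×22 = £13,185.00
TC(718) = (57,500/718)×65 + (718/2)×22 = £13,103.43
|ΔTC| = |£13,185.00 − £13,103.43| = £81.57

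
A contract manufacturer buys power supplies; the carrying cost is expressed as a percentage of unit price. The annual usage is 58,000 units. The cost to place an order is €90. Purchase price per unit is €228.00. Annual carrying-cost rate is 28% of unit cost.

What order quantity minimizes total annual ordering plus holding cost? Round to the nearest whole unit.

404 units

H = i·C = 0.28 × €228 = €63.8400 per unit-year
Optimal lot size Q* = (2 × 58,000 × €90 / €63.84)^½ ≈ 404.39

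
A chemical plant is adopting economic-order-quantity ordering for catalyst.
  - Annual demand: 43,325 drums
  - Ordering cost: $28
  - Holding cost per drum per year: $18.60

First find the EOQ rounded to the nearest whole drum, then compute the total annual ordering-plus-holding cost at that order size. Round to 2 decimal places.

$6,717.69

2DS/H = 2·43,325·28/18.6 = 130,440.86
EOQ = √130,440.86 ≈ 361.17 → Q = 361 drums
Orders/yr = 43,325/361 = 120.014; ordering cost = 120.014 × $28 = $3,360.39
Average inventory = 361/2 = 180.5; holding cost = 180.5 × $18.6 = $3,357.30
Total = $3,360.39 + $3,357.30 = $6,717.69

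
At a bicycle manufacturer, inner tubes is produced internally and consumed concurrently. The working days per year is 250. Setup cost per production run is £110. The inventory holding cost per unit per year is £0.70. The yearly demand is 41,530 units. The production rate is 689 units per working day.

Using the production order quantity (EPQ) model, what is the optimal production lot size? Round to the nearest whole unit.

4,147 units

Daily demand d = 41,530/250 = 166.120; p = 689; 1 − d/p = 0.75890
EPQ = √(2DS / (H(1 − d/p)))
    = √(2 × 41,530 × 110 / (0.7 × 0.75890)) ≈ 4,147.17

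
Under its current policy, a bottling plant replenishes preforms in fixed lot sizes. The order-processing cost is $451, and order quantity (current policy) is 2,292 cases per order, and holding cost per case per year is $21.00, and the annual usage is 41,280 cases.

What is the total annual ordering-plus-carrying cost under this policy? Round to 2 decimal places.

$32,188.72

Annual ordering cost = (D/Q)·S = (41,280/2,292) × 451 = $8,122.72
Annual holding cost  = (Q/2)·H = (2,292/2) × 21 = $24,066.00
Total = $8,122.72 + $24,066.00 = $32,188.72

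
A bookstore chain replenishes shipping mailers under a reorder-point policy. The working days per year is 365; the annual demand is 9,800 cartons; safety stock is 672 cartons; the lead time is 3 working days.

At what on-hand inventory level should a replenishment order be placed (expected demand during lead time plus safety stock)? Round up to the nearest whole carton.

753 cartons

Daily demand d = 9,800 / 365 = 26.849 cartons/day
Demand during lead time = 26.849 × 3 = 80.55
Reorder point = 80.55 + 672 = 752.55 → round up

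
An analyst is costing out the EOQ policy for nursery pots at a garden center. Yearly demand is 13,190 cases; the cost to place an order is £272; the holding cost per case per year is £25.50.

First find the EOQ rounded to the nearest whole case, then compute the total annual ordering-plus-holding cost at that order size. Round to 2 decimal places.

Optimal lot size Q* = (2 × 13,190 × £272 / £25.5)^½ ≈ 530.46 → Q = 530 cases
Annual ordering cost = (D/Q)·S = (13,190/530) × 272 = £6,769.21
Annual holding cost  = (Q/2)·H = (530/2) × 25.5 = £6,757.50
Total = £6,769.21 + £6,757.50 = £13,526.71

£13,526.71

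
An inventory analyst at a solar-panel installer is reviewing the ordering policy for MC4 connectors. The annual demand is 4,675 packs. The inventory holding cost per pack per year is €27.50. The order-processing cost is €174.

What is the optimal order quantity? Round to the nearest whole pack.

243 packs

Q* = √(2·D·S / H) = √(2·4,675·174 / 27.5) = √59,160.0 ≈ 243.23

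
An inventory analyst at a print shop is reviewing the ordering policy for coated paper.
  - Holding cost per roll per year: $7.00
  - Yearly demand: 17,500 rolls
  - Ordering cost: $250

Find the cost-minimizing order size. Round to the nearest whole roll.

1,118 rolls

EOQ = √(2DS/H) = √(2 × 17,500 × 250 / 7)
    = √(1,250,000.00) ≈ 1,118.03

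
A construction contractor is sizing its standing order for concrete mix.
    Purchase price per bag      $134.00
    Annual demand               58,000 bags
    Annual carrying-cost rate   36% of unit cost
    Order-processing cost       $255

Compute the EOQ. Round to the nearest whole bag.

Holding cost per bag per year: H = 36% × $134 = $48.2400
Optimal lot size Q* = (2 × 58,000 × $255 / $48.24)^½ ≈ 783.06

783 bags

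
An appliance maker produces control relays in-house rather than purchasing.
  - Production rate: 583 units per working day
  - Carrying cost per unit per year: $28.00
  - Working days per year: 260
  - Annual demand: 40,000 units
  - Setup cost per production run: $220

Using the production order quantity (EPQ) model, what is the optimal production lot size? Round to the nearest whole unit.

Daily demand d = 40,000/260 = 153.846; p = 583; 1 − d/p = 0.73611
EPQ = √(2DS / (H(1 − d/p)))
    = √(2 × 40,000 × 220 / (28 × 0.73611)) ≈ 924.07

924 units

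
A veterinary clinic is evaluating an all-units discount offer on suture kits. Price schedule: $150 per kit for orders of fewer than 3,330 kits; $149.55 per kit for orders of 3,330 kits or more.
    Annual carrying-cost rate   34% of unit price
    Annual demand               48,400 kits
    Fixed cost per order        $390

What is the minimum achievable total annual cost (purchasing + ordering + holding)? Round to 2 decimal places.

$7,303,878.83

H₁ = 34%×$150 = $51.0000;  H₂ = 34%×$149.55 = $50.8470
EOQ₁ = √(2×48,400×390/51.0000) = 860.37  (< 3,330, feasible at tier 1)
EOQ₂ = √(2×48,400×390/50.8470) = 861.66  (< 3,330 → use Q = 3,330 at tier-2 price)
TC(tier 1 (EOQ₁), Q≈860.4) = $7,303,878.83
TC(tier 2, Q≈3,330.0) = $7,328,548.72
Minimum at tier 1 (EOQ₁): $7,303,878.83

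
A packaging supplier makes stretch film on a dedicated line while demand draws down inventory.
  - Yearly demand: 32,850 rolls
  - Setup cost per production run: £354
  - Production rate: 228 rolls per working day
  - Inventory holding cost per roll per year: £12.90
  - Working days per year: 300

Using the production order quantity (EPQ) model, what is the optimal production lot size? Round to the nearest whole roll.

d = 32,850/300 = 109.5000 rolls/day;  effective holding cost H(1 − d/p) = 12.9·(1 − 109.5000/228) = 6.70461
Q* = √(2DS / H_eff) = √(2·32,850·354 / 6.70461) ≈ 1,862.51

1,863 rolls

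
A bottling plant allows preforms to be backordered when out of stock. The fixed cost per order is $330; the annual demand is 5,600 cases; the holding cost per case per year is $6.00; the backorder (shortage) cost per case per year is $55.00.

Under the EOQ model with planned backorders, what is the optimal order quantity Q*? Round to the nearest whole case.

Q* = √(2DS/H) · √((H + b)/b)
   = √(2 × 5,600 × 330 / 6) · √((6 + 55) / 55)
   = 784.857 × 1.0531 ≈ 826.56

827 cases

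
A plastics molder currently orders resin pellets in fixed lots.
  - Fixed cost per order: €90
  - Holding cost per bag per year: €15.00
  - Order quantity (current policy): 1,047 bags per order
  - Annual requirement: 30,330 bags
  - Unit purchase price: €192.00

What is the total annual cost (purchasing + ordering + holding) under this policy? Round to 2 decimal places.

Ordering: D/Q × S = 30,330/1,047 × €90 = €2,607.16
Holding:  Q/2 × H = 1,047/2 × €15 = €7,852.50
Purchase cost = D·C = 30,330 × 192 = €5,823,360.00
Total = €2,607.16 + €7,852.50 + €5,823,360.00 = €5,833,819.66

€5,833,819.66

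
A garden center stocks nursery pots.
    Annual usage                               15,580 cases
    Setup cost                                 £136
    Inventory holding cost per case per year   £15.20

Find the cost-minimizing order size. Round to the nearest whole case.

528 cases

Q* = √(2·D·S / H) = √(2·15,580·136 / 15.2) = √278,800.0 ≈ 528.02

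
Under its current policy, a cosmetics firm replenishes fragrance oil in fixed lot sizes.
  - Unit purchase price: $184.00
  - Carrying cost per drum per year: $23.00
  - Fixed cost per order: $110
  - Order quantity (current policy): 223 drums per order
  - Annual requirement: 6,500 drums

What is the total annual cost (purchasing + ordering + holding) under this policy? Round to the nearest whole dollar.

$1,201,771

Annual ordering cost = (D/Q)·S = (6,500/223) × 110 = $3,206.28
Annual holding cost  = (Q/2)·H = (223/2) × 23 = $2,564.50
Purchase cost = D·C = 6,500 × 184 = $1,196,000.00
Total = $3,206.28 + $2,564.50 + $1,196,000.00 = $1,201,770.78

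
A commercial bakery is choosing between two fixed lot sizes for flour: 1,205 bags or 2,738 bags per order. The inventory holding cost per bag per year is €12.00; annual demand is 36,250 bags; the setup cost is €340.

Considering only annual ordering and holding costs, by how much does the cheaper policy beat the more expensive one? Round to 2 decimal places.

Annual cost at Q: ordering D·S/Q plus holding Q·H/2.
TC(1,205) = (36,250/1,205)×340 + (1,205/2)×12 = €17,458.22
TC(2,738) = (36,250/2,738)×340 + (2,738/2)×12 = €20,929.46
|ΔTC| = |€17,458.22 − €20,929.46| = €3,471.25

€3,471.25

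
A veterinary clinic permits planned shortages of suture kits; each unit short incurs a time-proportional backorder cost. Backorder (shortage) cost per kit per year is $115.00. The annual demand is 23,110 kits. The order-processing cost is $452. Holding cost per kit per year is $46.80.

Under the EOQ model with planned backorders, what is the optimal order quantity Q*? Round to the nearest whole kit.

Basic EOQ = √(2·23,110·452/46.8) = 668.130
Backorder adjustment √((H+b)/b) = √((46.8+115)/115) = 1.1862
Q* = 668.130 × 1.1862 ≈ 792.50

793 kits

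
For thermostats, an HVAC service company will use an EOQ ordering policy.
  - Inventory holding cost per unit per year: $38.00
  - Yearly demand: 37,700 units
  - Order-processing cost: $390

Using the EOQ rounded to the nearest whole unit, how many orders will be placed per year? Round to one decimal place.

42.8 orders per year

Q* = √(2·D·S / H) = √(2·37,700·390 / 38) = √773,842.1 ≈ 879.68 → Q = 880
N = D/Q = 37,700/880 ≈ 42.841 orders/yr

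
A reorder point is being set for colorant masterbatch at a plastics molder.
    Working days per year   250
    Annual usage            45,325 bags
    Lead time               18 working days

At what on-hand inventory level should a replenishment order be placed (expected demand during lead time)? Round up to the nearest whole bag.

Daily demand d = 45,325 / 250 = 181.300 bags/day
Demand during lead time = 181.300 × 18 = 3,263.40
Reorder point = 3,263.40 → round up

3,264 bags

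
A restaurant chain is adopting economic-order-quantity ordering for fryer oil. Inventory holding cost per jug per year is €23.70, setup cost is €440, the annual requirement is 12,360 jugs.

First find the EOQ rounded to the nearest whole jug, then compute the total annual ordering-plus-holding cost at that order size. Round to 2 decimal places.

Optimal lot size Q* = (2 × 12,360 × €440 / €23.7)^½ ≈ 677.45 → Q = 677 jugs
Orders/yr = 12,360/677 = 18.257; ordering cost = 18.257 × €440 = €8,033.09
Average inventory = 677/2 = 338.5; holding cost = 338.5 × €23.7 = €8,022.45
Total = €8,033.09 + €8,022.45 = €16,055.54

€16,055.54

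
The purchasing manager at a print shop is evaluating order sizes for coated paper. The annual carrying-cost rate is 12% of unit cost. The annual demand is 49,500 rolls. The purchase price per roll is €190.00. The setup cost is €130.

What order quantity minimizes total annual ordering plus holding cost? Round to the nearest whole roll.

751 rolls

H = i·C = 0.12 × €190 = €22.8000 per roll-year
Optimal lot size Q* = (2 × 49,500 × €130 / €22.8)^½ ≈ 751.31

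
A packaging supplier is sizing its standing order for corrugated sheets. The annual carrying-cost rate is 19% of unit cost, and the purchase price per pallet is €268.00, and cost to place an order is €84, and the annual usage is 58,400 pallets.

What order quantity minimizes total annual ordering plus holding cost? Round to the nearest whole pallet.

H = i·C = 0.19 × €268 = €50.9200 per pallet-year
2DS/H = 2·58,400·84/50.92 = 192,678.71
EOQ = √192,678.71 ≈ 438.95

439 pallets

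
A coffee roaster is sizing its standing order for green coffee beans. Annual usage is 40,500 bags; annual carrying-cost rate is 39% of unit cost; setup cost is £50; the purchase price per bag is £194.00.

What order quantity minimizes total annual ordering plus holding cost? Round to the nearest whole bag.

Holding cost per bag per year: H = 39% × £194 = £75.6600
EOQ = √(2DS/H) = √(2 × 40,500 × 50 / 75.66)
    = √(53,528.95) ≈ 231.36

231 bags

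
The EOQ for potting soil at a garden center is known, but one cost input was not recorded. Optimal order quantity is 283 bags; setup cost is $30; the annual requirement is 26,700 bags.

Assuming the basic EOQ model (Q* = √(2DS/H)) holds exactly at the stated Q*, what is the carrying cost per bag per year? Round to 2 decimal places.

From Q* = √(2DS/H) ⇒ Q*² = 2DS/H.
H = 2DS / Q² = 2 × 26,700 × 30 / 283² = 20.0027

$20.00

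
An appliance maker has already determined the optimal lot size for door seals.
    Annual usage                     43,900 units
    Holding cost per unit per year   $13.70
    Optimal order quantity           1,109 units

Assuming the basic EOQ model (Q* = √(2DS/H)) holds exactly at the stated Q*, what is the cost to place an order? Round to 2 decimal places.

$191.91

EOQ relation: Q² = 2DS/H, so rearrange for the unknown.
S = Q²H / (2D) = 1,109² × 13.7 / (2 × 43,900) = 191.9063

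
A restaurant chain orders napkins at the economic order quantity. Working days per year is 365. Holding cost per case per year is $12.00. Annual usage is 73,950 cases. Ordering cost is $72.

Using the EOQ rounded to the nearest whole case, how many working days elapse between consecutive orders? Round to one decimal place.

4.6 days

EOQ = √(2DS/H) = √(2 × 73,950 × 72 / 12)
    = √(887,400.00) ≈ 942.02 → Q = 942 cases
Cycle time = (working days × Q)/D = (365 × 942) / 73,950 = 4.649 days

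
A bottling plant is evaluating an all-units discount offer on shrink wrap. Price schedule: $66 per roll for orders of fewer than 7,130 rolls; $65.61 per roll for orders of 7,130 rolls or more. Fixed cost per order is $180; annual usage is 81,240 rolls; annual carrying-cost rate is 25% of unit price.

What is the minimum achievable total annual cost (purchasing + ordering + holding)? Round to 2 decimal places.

H₁ = 25%×$66 = $16.5000;  H₂ = 25%×$65.61 = $16.4025
EOQ₁ = √(2×81,240×180/16.5000) = 1,331.36  (< 7,130, feasible at tier 1)
EOQ₂ = √(2×81,240×180/16.4025) = 1,335.31  (< 7,130 → use Q = 7,130 at tier-2 price)
TC(tier 1 (EOQ₁), Q≈1,331.4) = $5,383,807.38
TC(tier 2, Q≈7,130.0) = $5,390,682.25
Minimum at tier 1 (EOQ₁): $5,383,807.38

$5,383,807.38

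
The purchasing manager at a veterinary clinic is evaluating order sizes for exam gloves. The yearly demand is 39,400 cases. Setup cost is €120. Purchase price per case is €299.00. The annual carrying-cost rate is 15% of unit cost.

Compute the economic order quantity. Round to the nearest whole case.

459 cases

Carrying cost H = €299 × 15% = €44.8500/case/yr
Optimal lot size Q* = (2 × 39,400 × €120 / €44.85)^½ ≈ 459.17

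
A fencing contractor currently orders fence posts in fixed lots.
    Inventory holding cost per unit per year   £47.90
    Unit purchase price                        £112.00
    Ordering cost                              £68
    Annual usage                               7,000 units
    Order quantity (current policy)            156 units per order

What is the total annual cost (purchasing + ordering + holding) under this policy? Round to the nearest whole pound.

Annual ordering cost = (D/Q)·S = (7,000/156) × 68 = £3,051.28
Annual holding cost  = (Q/2)·H = (156/2) × 47.9 = £3,736.20
Purchase cost = D·C = 7,000 × 112 = £784,000.00
Total = £3,051.28 + £3,736.20 + £784,000.00 = £790,787.48

£790,787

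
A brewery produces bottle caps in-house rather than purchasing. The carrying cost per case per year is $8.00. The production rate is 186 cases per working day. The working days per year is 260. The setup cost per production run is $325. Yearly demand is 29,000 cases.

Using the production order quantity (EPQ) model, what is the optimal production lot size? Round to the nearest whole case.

2,426 cases

Daily demand d = 29,000/260 = 111.538; p = 186; 1 − d/p = 0.40033
EPQ = √(2DS / (H(1 − d/p)))
    = √(2 × 29,000 × 325 / (8 × 0.40033)) ≈ 2,426.06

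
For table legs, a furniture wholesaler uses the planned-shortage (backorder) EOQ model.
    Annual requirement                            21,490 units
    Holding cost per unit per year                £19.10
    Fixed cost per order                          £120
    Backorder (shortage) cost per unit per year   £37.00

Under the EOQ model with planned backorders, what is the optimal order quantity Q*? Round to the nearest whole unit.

Basic EOQ = √(2·21,490·120/19.1) = 519.645
Backorder adjustment √((H+b)/b) = √((19.1+37)/37) = 1.2313
Q* = 519.645 × 1.2313 ≈ 639.86

640 units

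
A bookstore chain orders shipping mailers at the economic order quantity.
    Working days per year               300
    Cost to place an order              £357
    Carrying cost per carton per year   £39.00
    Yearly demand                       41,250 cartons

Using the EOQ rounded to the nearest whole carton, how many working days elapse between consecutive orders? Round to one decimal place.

6.3 days

EOQ = √(2DS/H) = √(2 × 41,250 × 357 / 39)
    = √(755,192.31) ≈ 869.02 → Q = 869 cartons
Cycle time = (working days × Q)/D = (300 × 869) / 41,250 = 6.320 days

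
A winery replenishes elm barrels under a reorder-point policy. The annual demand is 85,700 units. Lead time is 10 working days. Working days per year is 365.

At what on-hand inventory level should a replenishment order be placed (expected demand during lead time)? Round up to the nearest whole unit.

2,348 units

Daily demand d = 85,700 / 365 = 234.795 units/day
Demand during lead time = 234.795 × 10 = 2,347.95
Reorder point = 2,347.95 → round up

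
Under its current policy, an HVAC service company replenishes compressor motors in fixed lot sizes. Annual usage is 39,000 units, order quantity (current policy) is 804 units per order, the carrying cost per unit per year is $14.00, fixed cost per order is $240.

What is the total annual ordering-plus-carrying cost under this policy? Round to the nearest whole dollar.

$17,270

Orders/yr = 39,000/804 = 48.507; ordering cost = 48.507 × $240 = $11,641.79
Average inventory = 804/2 = 402; holding cost = 402 × $14 = $5,628.00
Total = $11,641.79 + $5,628.00 = $17,269.79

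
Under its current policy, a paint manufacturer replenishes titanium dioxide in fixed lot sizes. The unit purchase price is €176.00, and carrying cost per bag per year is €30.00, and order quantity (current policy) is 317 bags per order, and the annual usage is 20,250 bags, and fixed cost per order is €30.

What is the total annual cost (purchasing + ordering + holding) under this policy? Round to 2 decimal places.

€3,570,671.40

Ordering: D/Q × S = 20,250/317 × €30 = €1,916.40
Holding:  Q/2 × H = 317/2 × €30 = €4,755.00
Purchase cost = D·C = 20,250 × 176 = €3,564,000.00
Total = €1,916.40 + €4,755.00 + €3,564,000.00 = €3,570,671.40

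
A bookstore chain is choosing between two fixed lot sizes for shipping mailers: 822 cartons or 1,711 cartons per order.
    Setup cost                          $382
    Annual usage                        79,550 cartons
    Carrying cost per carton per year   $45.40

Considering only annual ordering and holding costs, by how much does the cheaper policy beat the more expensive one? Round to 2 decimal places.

For each Q, cost = (D/Q)·S + (Q/2)·H.
TC(822) = (79,550/822)×382 + (822/2)×45.4 = $55,627.89
TC(1,711) = (79,550/1,711)×382 + (1,711/2)×45.4 = $56,600.13
Cheaper: Q = 822.  Difference = $972.24

$972.24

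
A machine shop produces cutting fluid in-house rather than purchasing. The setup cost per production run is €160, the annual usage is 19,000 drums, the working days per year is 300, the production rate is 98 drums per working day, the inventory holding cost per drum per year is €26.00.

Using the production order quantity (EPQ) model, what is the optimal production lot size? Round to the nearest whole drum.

813 drums

Daily demand d = 19,000/300 = 63.333; p = 98; 1 − d/p = 0.35374
EPQ = √(2DS / (H(1 − d/p)))
    = √(2 × 19,000 × 160 / (26 × 0.35374)) ≈ 813.06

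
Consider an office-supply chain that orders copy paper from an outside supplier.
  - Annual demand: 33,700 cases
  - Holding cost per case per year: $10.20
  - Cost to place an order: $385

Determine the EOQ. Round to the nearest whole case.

Optimal lot size Q* = (2 × 33,700 × $385 / $10.2)^½ ≈ 1,595.00

1,595 cases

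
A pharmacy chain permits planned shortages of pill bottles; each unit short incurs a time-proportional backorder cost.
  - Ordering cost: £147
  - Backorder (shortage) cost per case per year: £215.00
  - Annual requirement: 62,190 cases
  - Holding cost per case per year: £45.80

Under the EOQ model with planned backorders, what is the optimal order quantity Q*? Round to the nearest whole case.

696 cases

Q* = √(2DS/H) · √((H + b)/b)
   = √(2 × 62,190 × 147 / 45.8) · √((45.8 + 215) / 215)
   = 631.831 × 1.1014 ≈ 695.88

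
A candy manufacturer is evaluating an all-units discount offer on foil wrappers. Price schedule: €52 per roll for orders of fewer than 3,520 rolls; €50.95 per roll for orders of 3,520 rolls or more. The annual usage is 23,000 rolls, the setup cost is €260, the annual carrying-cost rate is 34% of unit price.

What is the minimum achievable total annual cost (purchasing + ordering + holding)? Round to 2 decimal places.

€1,204,037.34

H₁ = 34%×€52 = €17.6800;  H₂ = 34%×€50.95 = €17.3230
EOQ₁ = √(2×23,000×260/17.6800) = 822.48  (< 3,520, feasible at tier 1)
EOQ₂ = √(2×23,000×260/17.3230) = 830.91  (< 3,520 → use Q = 3,520 at tier-2 price)
TC(tier 1 (EOQ₁), Q≈822.5) = €1,210,541.42
TC(tier 2, Q≈3,520.0) = €1,204,037.34
Minimum at tier 2: €1,204,037.34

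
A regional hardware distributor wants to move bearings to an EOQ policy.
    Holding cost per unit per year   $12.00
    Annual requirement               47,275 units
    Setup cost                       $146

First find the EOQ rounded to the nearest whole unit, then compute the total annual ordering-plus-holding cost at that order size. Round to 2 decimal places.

$12,870.57

EOQ = √(2DS/H) = √(2 × 47,275 × 146 / 12)
    = √(1,150,358.33) ≈ 1,072.55 → Q = 1,073 units
Orders/yr = 47,275/1,073 = 44.059; ordering cost = 44.059 × $146 = $6,432.57
Average inventory = 1,073/2 = 536.5; holding cost = 536.5 × $12 = $6,438.00
Total = $6,432.57 + $6,438.00 = $12,870.57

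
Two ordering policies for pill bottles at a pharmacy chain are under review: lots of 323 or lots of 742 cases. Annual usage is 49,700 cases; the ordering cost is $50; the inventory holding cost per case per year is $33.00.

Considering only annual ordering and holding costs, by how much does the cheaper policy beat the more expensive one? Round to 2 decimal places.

$2,569.06

For each Q, cost = (D/Q)·S + (Q/2)·H.
TC(323) = (49,700/323)×50 + (323/2)×33 = $13,023.00
TC(742) = (49,700/742)×50 + (742/2)×33 = $15,592.06
Cheaper: Q = 323.  Difference = $2,569.06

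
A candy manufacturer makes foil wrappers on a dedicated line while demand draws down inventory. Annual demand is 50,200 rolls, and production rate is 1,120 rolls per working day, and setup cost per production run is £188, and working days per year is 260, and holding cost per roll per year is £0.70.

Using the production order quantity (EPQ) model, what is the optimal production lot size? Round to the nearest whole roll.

d = 50,200/260 = 193.0769 rolls/day;  effective holding cost H(1 − d/p) = 0.7·(1 − 193.0769/1120) = 0.57933
Q* = √(2DS / H_eff) = √(2·50,200·188 / 0.57933) ≈ 5,708.00

5,708 rolls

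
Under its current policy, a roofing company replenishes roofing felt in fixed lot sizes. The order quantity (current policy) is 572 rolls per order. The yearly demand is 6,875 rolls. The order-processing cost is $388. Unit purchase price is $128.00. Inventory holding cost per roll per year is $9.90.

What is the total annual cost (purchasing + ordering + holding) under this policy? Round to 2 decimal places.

$887,494.86

Orders/yr = 6,875/572 = 12.019; ordering cost = 12.019 × $388 = $4,663.46
Average inventory = 572/2 = 286; holding cost = 286 × $9.9 = $2,831.40
Purchase cost = D·C = 6,875 × 128 = $880,000.00
Total = $4,663.46 + $2,831.40 + $880,000.00 = $887,494.86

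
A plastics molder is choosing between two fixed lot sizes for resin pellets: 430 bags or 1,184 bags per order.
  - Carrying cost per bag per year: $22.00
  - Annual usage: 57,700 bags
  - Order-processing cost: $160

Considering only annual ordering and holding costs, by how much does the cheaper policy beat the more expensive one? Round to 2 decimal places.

$5,378.47

Annual cost at Q: ordering D·S/Q plus holding Q·H/2.
TC(430) = (57,700/430)×160 + (430/2)×22 = $26,199.77
TC(1,184) = (57,700/1,184)×160 + (1,184/2)×22 = $20,821.30
Cheaper: Q = 1,184.  Difference = $5,378.47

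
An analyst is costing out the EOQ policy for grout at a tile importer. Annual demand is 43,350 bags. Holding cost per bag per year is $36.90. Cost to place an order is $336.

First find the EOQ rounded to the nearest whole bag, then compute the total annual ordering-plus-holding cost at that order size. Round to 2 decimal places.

$32,786.30

Q* = √(2·D·S / H) = √(2·43,350·336 / 36.9) = √789,463.4 ≈ 888.52 → Q = 889 bags
Ordering: D/Q × S = 43,350/889 × $336 = $16,384.25
Holding:  Q/2 × H = 889/2 × $36.9 = $16,402.05
Total = $16,384.25 + $16,402.05 = $32,786.30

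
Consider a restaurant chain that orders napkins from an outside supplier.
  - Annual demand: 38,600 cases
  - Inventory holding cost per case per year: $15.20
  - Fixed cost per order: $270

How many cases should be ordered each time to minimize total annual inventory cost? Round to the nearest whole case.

1,171 cases

EOQ = √(2DS/H) = √(2 × 38,600 × 270 / 15.2)
    = √(1,371,315.79) ≈ 1,171.03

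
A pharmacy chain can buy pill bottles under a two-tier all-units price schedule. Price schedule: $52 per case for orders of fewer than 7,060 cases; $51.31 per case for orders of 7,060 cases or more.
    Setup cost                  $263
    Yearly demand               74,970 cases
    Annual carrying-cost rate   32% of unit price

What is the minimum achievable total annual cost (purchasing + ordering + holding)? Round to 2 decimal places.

$3,907,463.27

H₁ = 32%×$52 = $16.6400;  H₂ = 32%×$51.31 = $16.4192
EOQ₁ = √(2×74,970×263/16.6400) = 1,539.43  (< 7,060, feasible at tier 1)
EOQ₂ = √(2×74,970×263/16.4192) = 1,549.75  (< 7,060 → use Q = 7,060 at tier-2 price)
TC(tier 1 (EOQ₁), Q≈1,539.4) = $3,924,056.12
TC(tier 2, Q≈7,060.0) = $3,907,463.27
Minimum at tier 2: $3,907,463.27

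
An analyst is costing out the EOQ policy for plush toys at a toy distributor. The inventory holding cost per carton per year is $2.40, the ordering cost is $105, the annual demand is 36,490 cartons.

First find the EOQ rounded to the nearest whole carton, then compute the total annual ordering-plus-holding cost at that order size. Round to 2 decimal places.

$4,288.47

EOQ = √(2DS/H) = √(2 × 36,490 × 105 / 2.4)
    = √(3,192,875.00) ≈ 1,786.86 → Q = 1,787 cartons
Orders/yr = 36,490/1,787 = 20.420; ordering cost = 20.420 × $105 = $2,144.07
Average inventory = 1,787/2 = 893.5; holding cost = 893.5 × $2.4 = $2,144.40
Total = $2,144.07 + $2,144.40 = $4,288.47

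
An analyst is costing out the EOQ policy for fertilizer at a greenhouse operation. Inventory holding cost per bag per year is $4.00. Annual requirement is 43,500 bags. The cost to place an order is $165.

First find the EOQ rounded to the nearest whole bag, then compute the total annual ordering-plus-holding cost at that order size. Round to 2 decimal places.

2DS/H = 2·43,500·165/4 = 3,588,750.00
EOQ = √3,588,750.00 ≈ 1,894.40 → Q = 1,894 bags
Ordering: D/Q × S = 43,500/1,894 × $165 = $3,789.60
Holding:  Q/2 × H = 1,894/2 × $4 = $3,788.00
Total = $3,789.60 + $3,788.00 = $7,577.60

$7,577.60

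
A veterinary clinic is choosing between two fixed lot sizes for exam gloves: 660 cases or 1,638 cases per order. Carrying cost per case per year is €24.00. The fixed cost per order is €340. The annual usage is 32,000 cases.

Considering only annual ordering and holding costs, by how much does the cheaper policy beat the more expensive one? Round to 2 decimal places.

€1,893.40

Annual cost at Q: ordering D·S/Q plus holding Q·H/2.
TC(660) = (32,000/660)×340 + (660/2)×24 = €24,404.85
TC(1,638) = (32,000/1,638)×340 + (1,638/2)×24 = €26,298.25
Cheaper: Q = 660.  Difference = €1,893.40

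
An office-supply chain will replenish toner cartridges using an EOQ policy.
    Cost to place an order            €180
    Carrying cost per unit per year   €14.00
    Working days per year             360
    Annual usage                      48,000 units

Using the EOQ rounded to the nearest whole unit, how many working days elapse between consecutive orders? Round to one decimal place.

EOQ = √(2DS/H) = √(2 × 48,000 × 180 / 14)
    = √(1,234,285.71) ≈ 1,110.98 → Q = 1,111 units
Cycle time = (working days × Q)/D = (360 × 1,111) / 48,000 = 8.332 days

8.3 days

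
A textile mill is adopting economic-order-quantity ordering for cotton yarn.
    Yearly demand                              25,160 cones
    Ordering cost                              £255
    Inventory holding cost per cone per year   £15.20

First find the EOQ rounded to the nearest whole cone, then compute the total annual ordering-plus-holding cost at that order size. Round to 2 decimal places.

£13,965.68

Q* = √(2·D·S / H) = √(2·25,160·255 / 15.2) = √844,184.2 ≈ 918.79 → Q = 919 cones
Ordering: D/Q × S = 25,160/919 × £255 = £6,981.28
Holding:  Q/2 × H = 919/2 × £15.2 = £6,984.40
Total = £6,981.28 + £6,984.40 = £13,965.68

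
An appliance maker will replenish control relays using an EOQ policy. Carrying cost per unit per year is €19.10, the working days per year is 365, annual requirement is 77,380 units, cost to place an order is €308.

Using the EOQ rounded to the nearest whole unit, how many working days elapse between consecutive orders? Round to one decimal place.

Optimal lot size Q* = (2 × 77,380 × €308 / €19.1)^½ ≈ 1,579.75 → Q = 1,580 units
Days between orders = 365 / (D/Q) = 365 / 48.975 ≈ 7.453

7.5 days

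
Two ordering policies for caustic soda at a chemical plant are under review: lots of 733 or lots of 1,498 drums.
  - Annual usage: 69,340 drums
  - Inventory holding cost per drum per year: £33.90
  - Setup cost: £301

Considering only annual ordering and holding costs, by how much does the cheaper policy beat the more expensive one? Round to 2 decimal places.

£1,574.31

Annual cost at Q: ordering D·S/Q plus holding Q·H/2.
TC(733) = (69,340/733)×301 + (733/2)×33.9 = £40,898.21
TC(1,498) = (69,340/1,498)×301 + (1,498/2)×33.9 = £39,323.90
Cheaper: Q = 1,498.  Difference = £1,574.31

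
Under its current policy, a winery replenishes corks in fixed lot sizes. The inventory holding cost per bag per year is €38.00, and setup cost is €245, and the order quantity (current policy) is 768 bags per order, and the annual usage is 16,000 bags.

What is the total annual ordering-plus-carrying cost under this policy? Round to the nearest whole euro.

€19,696

Annual ordering cost = (D/Q)·S = (16,000/768) × 245 = €5,104.17
Annual holding cost  = (Q/2)·H = (768/2) × 38 = €14,592.00
Total = €5,104.17 + €14,592.00 = €19,696.17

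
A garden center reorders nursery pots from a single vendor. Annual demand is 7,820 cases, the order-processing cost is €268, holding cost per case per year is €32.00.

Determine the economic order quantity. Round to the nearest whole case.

362 cases

Q* = √(2·D·S / H) = √(2·7,820·268 / 32) = √130,985.0 ≈ 361.92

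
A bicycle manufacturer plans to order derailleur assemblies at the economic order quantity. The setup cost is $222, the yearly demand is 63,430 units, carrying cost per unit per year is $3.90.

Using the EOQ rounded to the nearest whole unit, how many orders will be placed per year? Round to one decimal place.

Q* = √(2·D·S / H) = √(2·63,430·222 / 3.9) = √7,221,261.5 ≈ 2,687.24 → Q = 2,687
Orders per year = D/Q = 63,430 / 2,687 = 23.606

23.6 orders per year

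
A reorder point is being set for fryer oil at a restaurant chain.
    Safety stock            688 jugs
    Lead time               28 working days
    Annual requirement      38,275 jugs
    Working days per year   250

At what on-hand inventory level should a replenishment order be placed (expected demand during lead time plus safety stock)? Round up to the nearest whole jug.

Daily demand d = 38,275 / 250 = 153.100 jugs/day
Demand during lead time = 153.100 × 28 = 4,286.80
Reorder point = 4,286.80 + 688 = 4,974.80 → round up

4,975 jugs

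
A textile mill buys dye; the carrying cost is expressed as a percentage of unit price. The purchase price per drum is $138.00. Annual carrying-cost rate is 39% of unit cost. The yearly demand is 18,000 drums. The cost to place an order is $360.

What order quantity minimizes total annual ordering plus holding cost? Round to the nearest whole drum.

491 drums

Holding cost per drum per year: H = 39% × $138 = $53.8200
Optimal lot size Q* = (2 × 18,000 × $360 / $53.82)^½ ≈ 490.72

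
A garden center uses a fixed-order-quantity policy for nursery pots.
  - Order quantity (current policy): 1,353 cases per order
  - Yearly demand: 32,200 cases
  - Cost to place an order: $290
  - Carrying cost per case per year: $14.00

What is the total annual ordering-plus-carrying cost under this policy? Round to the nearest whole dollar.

Ordering: D/Q × S = 32,200/1,353 × $290 = $6,901.70
Holding:  Q/2 × H = 1,353/2 × $14 = $9,471.00
Total = $6,901.70 + $9,471.00 = $16,372.70

$16,373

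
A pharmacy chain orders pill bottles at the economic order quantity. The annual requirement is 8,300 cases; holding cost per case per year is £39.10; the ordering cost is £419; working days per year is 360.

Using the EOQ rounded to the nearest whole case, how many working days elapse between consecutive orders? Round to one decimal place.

Q* = √(2·D·S / H) = √(2·8,300·419 / 39.1) = √177,887.5 ≈ 421.77 → Q = 422 cases
Days between orders = 360 / (D/Q) = 360 / 19.668 ≈ 18.304

18.3 days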